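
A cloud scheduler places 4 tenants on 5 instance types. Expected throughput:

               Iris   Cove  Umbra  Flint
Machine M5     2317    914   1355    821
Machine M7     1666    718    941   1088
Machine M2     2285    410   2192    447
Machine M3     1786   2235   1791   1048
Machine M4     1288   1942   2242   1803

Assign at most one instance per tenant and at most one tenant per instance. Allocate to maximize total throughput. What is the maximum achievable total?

Optimal: Iris→Machine M5 (2317 ops/s), Cove→Machine M3 (2235 ops/s), Umbra→Machine M2 (2192 ops/s), Flint→Machine M4 (1803 ops/s) — total 2317+2235+2192+1803 = 8547 ops/s.
Row-greedy (each tenant in turn takes its best remaining instance) gives 7882 ops/s, worse by 665.
Swapping Flint↔Cove (Flint→Machine M3 1048 ops/s, Cove→Machine M4 1942 ops/s) loses 1048.
Every other assignment is strictly worse.

Max total: 8547 ops/s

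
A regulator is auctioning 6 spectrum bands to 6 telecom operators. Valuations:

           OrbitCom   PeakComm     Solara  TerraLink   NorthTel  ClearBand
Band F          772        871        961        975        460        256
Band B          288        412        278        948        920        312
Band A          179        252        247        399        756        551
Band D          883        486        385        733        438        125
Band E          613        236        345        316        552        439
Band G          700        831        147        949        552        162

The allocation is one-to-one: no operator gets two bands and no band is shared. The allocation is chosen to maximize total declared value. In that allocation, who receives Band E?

This is the linear assignment problem.
Optimal: OrbitCom→Band D ($883M), PeakComm→Band G ($831M), Solara→Band F ($961M), TerraLink→Band B ($948M), NorthTel→Band A ($756M), ClearBand→Band E ($439M) — total 883+831+961+948+756+439 = $4818M.
Every other assignment is strictly worse.
ClearBand's own top band is Band A ($551M), but forcing ClearBand→Band A and reassigning the rest optimally gives only $4726M — worse by 92.

ClearBand receives Band E.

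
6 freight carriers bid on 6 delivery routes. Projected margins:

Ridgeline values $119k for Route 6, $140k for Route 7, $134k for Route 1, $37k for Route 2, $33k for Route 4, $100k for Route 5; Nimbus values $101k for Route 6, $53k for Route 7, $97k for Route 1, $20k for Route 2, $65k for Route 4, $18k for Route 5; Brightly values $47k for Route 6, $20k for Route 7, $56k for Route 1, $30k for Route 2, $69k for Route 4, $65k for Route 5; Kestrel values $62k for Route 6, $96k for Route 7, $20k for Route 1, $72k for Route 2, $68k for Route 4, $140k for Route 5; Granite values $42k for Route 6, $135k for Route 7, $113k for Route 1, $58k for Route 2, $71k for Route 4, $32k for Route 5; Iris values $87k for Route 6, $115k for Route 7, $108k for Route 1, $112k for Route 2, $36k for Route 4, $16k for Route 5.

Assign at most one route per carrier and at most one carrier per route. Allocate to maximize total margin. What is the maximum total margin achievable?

Optimal: Ridgeline→Route 1 ($134k), Nimbus→Route 6 ($101k), Brightly→Route 4 ($69k), Kestrel→Route 5 ($140k), Granite→Route 7 ($135k), Iris→Route 2 ($112k) — total 134+101+69+140+135+112 = $691k.
Column-greedy (each route in turn goes to its best remaining carrier) gives $521k, worse by 170.
Next-best assignment: Ridgeline→Route 7, Nimbus→Route 6, Brightly→Route 4, Kestrel→Route 5, Granite→Route 1, Iris→Route 2 = $675k.
Swapping Nimbus↔Granite (Nimbus→Route 7 $53k, Granite→Route 6 $42k) loses 141.
No other one-to-one assignment exceeds $691k.

Max total: $691k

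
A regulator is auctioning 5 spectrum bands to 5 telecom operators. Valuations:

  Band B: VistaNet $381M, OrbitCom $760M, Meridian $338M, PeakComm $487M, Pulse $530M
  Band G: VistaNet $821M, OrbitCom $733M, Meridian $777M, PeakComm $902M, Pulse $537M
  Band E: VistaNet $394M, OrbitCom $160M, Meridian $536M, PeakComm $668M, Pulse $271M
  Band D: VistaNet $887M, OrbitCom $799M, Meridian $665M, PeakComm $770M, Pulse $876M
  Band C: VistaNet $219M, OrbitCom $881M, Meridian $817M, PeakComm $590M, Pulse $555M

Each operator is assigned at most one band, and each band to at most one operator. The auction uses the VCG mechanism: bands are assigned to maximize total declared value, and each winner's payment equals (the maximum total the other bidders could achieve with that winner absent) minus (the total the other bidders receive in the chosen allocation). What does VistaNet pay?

Efficient allocation: VistaNet→Band G ($821M), OrbitCom→Band B ($760M), Meridian→Band C ($817M), PeakComm→Band E ($668M), Pulse→Band D ($876M); total welfare W = $3942M.
VistaNet receives Band G at value $821M, so the others get W − 821 = $3121M.
Without VistaNet: best allocation of the remaining 4 bidders over all 5 bands is OrbitCom→Band B ($760M), Meridian→Band C ($817M), PeakComm→Band G ($902M), Pulse→Band D ($876M), total $3355M.
VCG payment = (others' best without VistaNet) − (others' welfare with VistaNet) = 3355 − 3121 = $234M.

VistaNet pays $234M.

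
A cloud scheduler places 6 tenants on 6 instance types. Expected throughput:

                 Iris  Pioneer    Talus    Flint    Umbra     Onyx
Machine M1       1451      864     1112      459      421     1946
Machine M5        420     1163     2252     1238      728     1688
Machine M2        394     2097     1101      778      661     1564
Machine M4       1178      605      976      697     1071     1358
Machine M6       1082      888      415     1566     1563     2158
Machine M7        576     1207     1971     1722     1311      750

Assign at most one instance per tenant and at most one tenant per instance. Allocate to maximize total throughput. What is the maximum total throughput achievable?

Optimal: Iris→Machine M4 (1178 ops/s), Pioneer→Machine M2 (2097 ops/s), Talus→Machine M5 (2252 ops/s), Flint→Machine M7 (1722 ops/s), Umbra→Machine M6 (1563 ops/s), Onyx→Machine M1 (1946 ops/s) — total 1178+2097+2252+1722+1563+1946 = 10758 ops/s.
Column-greedy (each instance in turn goes to its best remaining tenant) gives 10350 ops/s, worse by 408.
No other one-to-one assignment exceeds 10758 ops/s.

Maximum total: 10758 ops/s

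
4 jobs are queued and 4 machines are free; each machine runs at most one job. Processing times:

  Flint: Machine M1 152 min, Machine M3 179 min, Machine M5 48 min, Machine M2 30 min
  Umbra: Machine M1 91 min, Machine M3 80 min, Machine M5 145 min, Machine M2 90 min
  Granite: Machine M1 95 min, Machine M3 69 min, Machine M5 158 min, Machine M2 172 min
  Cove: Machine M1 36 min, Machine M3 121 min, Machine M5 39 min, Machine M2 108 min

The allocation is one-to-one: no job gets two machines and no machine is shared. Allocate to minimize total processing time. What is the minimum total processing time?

Min total: 229 min

This is the linear assignment problem.
Optimal: Flint→Machine M2 (30 min), Umbra→Machine M1 (91 min), Granite→Machine M3 (69 min), Cove→Machine M5 (39 min) — total 30+91+69+39 = 229 min.
Min-entry greedy (repeatedly take the single cheapest remaining cell) gives 280 min, worse by 51.
Checked against all permutations: 229 min is optimal.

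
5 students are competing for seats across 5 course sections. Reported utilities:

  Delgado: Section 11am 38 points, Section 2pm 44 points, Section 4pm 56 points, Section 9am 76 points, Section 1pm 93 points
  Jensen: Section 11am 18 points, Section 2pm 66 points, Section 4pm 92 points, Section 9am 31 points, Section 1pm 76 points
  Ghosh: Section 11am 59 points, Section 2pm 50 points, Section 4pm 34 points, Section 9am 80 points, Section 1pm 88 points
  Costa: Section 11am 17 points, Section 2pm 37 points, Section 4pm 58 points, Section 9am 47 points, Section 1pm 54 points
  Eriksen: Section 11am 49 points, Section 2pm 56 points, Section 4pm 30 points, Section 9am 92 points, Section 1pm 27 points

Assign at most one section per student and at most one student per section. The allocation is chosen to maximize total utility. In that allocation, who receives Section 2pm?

Costa receives Section 2pm.

This is the linear assignment problem.
Optimal: Delgado→Section 1pm (93 points), Jensen→Section 4pm (92 points), Ghosh→Section 11am (59 points), Costa→Section 2pm (37 points), Eriksen→Section 9am (92 points) — total 93+92+59+37+92 = 373 points.
Column-greedy (each section in turn goes to its best remaining student) gives 368 points, worse by 5.
Next-best assignment: Delgado→Section 1pm, Jensen→Section 2pm, Ghosh→Section 11am, Costa→Section 4pm, Eriksen→Section 9am = 368 points.
No other one-to-one assignment exceeds 373 points.
Costa's own top section is Section 4pm (58 points), but forcing Costa→Section 4pm and reassigning the rest optimally gives only 368 points — worse by 5.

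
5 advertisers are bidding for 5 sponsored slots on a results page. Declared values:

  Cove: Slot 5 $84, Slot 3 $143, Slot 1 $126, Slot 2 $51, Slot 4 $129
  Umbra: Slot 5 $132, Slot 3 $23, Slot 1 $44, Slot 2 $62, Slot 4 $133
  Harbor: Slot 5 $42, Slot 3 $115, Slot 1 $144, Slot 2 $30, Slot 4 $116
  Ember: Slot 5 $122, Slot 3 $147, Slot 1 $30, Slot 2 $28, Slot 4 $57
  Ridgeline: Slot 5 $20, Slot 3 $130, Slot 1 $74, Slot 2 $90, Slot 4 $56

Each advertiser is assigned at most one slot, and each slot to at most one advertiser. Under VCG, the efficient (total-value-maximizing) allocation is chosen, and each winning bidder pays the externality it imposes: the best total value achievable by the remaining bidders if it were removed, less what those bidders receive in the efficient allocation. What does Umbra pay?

Umbra pays $15.

Efficient allocation: Cove→Slot 4 ($129), Umbra→Slot 5 ($132), Harbor→Slot 1 ($144), Ember→Slot 3 ($147), Ridgeline→Slot 2 ($90); total welfare W = $642.
Umbra receives Slot 5 at value $132, so the others get W − 132 = $510.
Without Umbra: best allocation of the remaining 4 bidders over all 5 slots is Cove→Slot 4 ($129), Harbor→Slot 1 ($144), Ember→Slot 5 ($122), Ridgeline→Slot 3 ($130), total $525.
VCG payment = (others' best without Umbra) − (others' welfare with Umbra) = 525 − 510 = $15.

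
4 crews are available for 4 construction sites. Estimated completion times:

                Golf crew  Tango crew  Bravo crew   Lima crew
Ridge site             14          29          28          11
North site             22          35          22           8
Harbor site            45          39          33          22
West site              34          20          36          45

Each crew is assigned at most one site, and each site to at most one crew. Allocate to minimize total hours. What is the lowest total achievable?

Optimal: Golf crew→Ridge site (14 hours), Tango crew→West site (20 hours), Bravo crew→Harbor site (33 hours), Lima crew→North site (8 hours) — total 14+20+33+8 = 75 hours.
Row-greedy (each crew in turn takes its cheapest remaining site) gives 78 hours, worse by 3.

Min total: 75 hours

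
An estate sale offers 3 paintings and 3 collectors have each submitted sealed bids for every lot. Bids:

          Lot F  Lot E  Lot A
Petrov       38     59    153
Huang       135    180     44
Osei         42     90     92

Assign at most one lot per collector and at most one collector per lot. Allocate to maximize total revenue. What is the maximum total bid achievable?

Optimal: Petrov→Lot A ($153), Huang→Lot F ($135), Osei→Lot E ($90) — total 153+135+90 = $378.
Next-best assignment: Petrov→Lot A, Huang→Lot E, Osei→Lot F = $375.

Maximum total: $378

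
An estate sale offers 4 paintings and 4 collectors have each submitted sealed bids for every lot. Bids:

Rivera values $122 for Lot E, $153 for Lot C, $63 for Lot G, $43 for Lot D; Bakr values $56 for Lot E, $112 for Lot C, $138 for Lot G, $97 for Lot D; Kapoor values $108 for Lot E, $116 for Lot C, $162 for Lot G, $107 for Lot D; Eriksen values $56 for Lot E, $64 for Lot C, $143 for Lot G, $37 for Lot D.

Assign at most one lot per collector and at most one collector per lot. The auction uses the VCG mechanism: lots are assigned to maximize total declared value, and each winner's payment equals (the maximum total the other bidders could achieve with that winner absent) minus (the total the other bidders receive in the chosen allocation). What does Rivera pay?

Rivera pays $15.

Efficient allocation: Rivera→Lot C ($153), Bakr→Lot D ($97), Kapoor→Lot E ($108), Eriksen→Lot G ($143); total welfare W = $501.
Rivera receives Lot C at value $153, so the others get W − 153 = $348.
Without Rivera: best allocation of the remaining 3 bidders over all 4 lots is Bakr→Lot C ($112), Kapoor→Lot E ($108), Eriksen→Lot G ($143), total $363.
VCG payment = (others' best without Rivera) − (others' welfare with Rivera) = 363 − 348 = $15.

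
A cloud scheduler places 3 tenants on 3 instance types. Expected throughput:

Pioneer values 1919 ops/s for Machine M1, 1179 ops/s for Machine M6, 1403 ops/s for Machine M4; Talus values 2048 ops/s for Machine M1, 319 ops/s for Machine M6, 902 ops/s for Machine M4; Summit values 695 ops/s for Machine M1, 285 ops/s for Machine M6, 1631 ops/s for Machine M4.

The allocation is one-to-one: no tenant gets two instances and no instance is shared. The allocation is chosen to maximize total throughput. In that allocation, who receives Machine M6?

Pioneer receives Machine M6.

Optimal: Pioneer→Machine M6 (1179 ops/s), Talus→Machine M1 (2048 ops/s), Summit→Machine M4 (1631 ops/s) — total 1179+2048+1631 = 4858 ops/s.
Row-greedy (each tenant in turn takes its best remaining instance) gives 3106 ops/s, worse by 1752.
Next-best assignment: Pioneer→Machine M1, Talus→Machine M6, Summit→Machine M4 = 3869 ops/s.
Swapping Talus↔Pioneer (Talus→Machine M6 319 ops/s, Pioneer→Machine M1 1919 ops/s) loses 989.
Pioneer's own top instance is Machine M1 (1919 ops/s), but forcing Pioneer→Machine M1 and reassigning the rest optimally gives only 3869 ops/s — worse by 989.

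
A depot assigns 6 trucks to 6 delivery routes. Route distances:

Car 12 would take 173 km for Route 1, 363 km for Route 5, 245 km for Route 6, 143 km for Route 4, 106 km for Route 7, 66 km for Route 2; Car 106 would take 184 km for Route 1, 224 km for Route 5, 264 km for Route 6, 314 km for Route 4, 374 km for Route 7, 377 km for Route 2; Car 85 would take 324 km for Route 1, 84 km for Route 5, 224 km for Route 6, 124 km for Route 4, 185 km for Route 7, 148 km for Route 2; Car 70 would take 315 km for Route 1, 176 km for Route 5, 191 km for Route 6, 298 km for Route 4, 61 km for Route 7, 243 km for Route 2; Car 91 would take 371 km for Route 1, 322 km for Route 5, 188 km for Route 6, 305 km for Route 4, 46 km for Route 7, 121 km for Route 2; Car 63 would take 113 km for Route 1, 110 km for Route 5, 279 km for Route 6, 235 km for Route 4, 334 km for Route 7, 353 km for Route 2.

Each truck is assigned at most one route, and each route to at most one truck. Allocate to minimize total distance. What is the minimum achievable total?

Optimal: Car 12→Route 2 (66 km), Car 106→Route 1 (184 km), Car 85→Route 4 (124 km), Car 70→Route 6 (191 km), Car 91→Route 7 (46 km), Car 63→Route 5 (110 km) — total 66+184+124+191+46+110 = 721 km.
Column-greedy (each route in turn goes to its cheapest remaining truck) gives 966 km, worse by 245.
Next-best assignment: Car 12→Route 2, Car 106→Route 1, Car 85→Route 4, Car 70→Route 7, Car 91→Route 6, Car 63→Route 5 = 733 km.

Min total: 721 km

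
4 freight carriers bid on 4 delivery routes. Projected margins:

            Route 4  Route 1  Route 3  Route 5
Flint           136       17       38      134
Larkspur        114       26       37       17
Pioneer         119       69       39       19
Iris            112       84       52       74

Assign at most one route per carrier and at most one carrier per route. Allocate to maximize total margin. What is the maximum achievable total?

This is the linear assignment problem.
Optimal: Flint→Route 5 ($134k), Larkspur→Route 3 ($37k), Pioneer→Route 4 ($119k), Iris→Route 1 ($84k) — total 134+37+119+84 = $374k.
Column-greedy (each route in turn goes to its best remaining carrier) gives $276k, worse by 98.
Swapping Larkspur↔Flint (Larkspur→Route 5 $17k, Flint→Route 3 $38k) loses 116.
Checked against all permutations: $374k is optimal.

Maximum total: $374k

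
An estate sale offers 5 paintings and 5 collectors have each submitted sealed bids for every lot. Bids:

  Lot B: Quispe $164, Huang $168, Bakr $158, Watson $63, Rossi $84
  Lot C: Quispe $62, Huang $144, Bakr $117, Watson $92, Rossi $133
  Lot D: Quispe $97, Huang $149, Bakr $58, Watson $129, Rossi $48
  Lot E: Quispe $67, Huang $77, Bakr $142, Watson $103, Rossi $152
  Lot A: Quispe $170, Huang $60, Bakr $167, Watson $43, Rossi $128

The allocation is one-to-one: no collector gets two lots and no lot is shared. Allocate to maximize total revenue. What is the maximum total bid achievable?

Optimal: Quispe→Lot B ($164), Huang→Lot C ($144), Bakr→Lot A ($167), Watson→Lot D ($129), Rossi→Lot E ($152) — total 164+144+167+129+152 = $756.
Column-greedy (each lot in turn goes to its best remaining collector) gives $742, worse by 14.

Max total: $756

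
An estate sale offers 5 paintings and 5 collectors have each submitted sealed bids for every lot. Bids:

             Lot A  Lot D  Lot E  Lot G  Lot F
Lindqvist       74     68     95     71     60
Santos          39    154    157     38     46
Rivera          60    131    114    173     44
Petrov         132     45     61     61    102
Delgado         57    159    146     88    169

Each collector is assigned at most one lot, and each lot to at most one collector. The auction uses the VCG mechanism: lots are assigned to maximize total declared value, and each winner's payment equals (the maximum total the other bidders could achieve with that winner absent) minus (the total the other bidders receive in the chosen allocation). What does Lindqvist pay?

Lindqvist pays $3.

Efficient allocation: Lindqvist→Lot E ($95), Santos→Lot D ($154), Rivera→Lot G ($173), Petrov→Lot A ($132), Delgado→Lot F ($169); total welfare W = $723.
Lindqvist receives Lot E at value $95, so the others get W − 95 = $628.
Without Lindqvist: best allocation of the remaining 4 bidders over all 5 lots is Santos→Lot E ($157), Rivera→Lot G ($173), Petrov→Lot A ($132), Delgado→Lot F ($169), total $631.
VCG payment = (others' best without Lindqvist) − (others' welfare with Lindqvist) = 631 − 628 = $3.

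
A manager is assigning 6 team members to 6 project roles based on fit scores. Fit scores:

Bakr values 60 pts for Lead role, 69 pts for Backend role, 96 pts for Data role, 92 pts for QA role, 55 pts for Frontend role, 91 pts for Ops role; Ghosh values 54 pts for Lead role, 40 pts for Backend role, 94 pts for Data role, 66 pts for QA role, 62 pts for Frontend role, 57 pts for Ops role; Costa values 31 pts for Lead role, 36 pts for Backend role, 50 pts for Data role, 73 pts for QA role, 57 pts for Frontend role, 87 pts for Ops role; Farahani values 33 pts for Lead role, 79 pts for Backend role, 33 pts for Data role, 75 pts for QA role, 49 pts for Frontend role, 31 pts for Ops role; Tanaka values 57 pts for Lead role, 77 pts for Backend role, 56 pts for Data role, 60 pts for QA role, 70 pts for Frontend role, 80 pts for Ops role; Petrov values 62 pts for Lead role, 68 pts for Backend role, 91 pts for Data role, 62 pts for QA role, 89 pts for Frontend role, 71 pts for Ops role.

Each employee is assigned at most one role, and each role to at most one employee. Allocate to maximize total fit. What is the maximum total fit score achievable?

Maximum total: 498 pts

This is a one-to-one assignment (maximum-weight bipartite matching).
Optimal: Bakr→QA role (92 pts), Ghosh→Data role (94 pts), Costa→Ops role (87 pts), Farahani→Backend role (79 pts), Tanaka→Lead role (57 pts), Petrov→Frontend role (89 pts) — total 92+94+87+79+57+89 = 498 pts.
Max-entry greedy (repeatedly take the single best remaining cell) gives 474 pts, worse by 24.
Next-best assignment: Bakr→QA role, Ghosh→Data role, Costa→Ops role, Farahani→Backend role, Tanaka→Frontend role, Petrov→Lead role = 484 pts.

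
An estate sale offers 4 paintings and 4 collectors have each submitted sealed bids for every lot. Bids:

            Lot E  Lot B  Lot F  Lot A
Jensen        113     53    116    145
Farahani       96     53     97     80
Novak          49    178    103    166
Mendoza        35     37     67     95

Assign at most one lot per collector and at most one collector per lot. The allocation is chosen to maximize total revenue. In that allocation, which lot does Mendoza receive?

Optimal: Jensen→Lot A ($145), Farahani→Lot E ($96), Novak→Lot B ($178), Mendoza→Lot F ($67) — total 145+96+178+67 = $486.
Row-greedy (each collector in turn takes its best remaining lot) gives $455, worse by 31.
Swapping Jensen↔Farahani (Jensen→Lot E $113, Farahani→Lot A $80) loses 48.
Checked against all permutations: $486 is optimal.
Mendoza's own top lot is Lot A ($95), but forcing Mendoza→Lot A and reassigning the rest optimally gives only $485 — worse by 1.

Mendoza receives Lot F.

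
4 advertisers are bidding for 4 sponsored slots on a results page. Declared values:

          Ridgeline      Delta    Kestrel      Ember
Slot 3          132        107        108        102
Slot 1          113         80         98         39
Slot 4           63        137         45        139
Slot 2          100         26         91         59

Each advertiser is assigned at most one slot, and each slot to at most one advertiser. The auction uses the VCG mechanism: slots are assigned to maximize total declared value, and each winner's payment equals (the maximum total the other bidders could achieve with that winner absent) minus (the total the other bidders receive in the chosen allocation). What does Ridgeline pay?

Efficient allocation: Ridgeline→Slot 1 ($113), Delta→Slot 3 ($107), Kestrel→Slot 2 ($91), Ember→Slot 4 ($139); total welfare W = $450.
Ridgeline receives Slot 1 at value $113, so the others get W − 113 = $337.
Without Ridgeline: best allocation of the remaining 3 bidders over all 4 slots is Delta→Slot 3 ($107), Kestrel→Slot 1 ($98), Ember→Slot 4 ($139), total $344.
VCG payment = (others' best without Ridgeline) − (others' welfare with Ridgeline) = 344 − 337 = $7.

Ridgeline pays $7.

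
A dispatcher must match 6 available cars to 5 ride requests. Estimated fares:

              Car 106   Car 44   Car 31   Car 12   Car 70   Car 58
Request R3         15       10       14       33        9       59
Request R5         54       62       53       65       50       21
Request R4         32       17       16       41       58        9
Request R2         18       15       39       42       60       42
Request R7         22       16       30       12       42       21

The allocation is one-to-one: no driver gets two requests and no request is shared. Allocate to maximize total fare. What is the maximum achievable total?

Optimal: Car 58→Request R3 ($59), Car 44→Request R5 ($62), Car 12→Request R4 ($41), Car 70→Request R2 ($60), Car 31→Request R7 ($30) — total 59+62+41+60+30 = $252.
Column-greedy (each request in turn goes to its best remaining driver) gives $243, worse by 9.
Next-best assignment: Car 58→Request R3, Car 44→Request R5, Car 70→Request R4, Car 12→Request R2, Car 31→Request R7 = $251.
Swapping Car 12↔Car 58 (Car 12→Request R3 $33, Car 58→Request R4 $9) loses 58.
Every other assignment is strictly worse.

Max total: $252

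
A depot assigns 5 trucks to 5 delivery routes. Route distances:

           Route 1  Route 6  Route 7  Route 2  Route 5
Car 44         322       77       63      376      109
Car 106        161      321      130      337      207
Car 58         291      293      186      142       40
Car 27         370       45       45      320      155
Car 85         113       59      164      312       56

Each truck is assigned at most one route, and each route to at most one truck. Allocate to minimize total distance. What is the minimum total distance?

Minimum total: 467 km

Optimal: Car 44→Route 7 (63 km), Car 106→Route 1 (161 km), Car 58→Route 2 (142 km), Car 27→Route 6 (45 km), Car 85→Route 5 (56 km) — total 63+161+142+45+56 = 467 km.
Row-greedy (each truck in turn takes its cheapest remaining route) gives 621 km, worse by 154.
Next-best assignment: Car 44→Route 6, Car 106→Route 1, Car 58→Route 2, Car 27→Route 7, Car 85→Route 5 = 481 km.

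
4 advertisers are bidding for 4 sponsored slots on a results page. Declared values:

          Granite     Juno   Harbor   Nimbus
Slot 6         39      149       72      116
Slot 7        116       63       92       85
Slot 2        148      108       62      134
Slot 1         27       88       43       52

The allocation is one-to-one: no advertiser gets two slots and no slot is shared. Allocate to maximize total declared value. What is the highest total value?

Maximum total: $444

This is a one-to-one assignment (maximum-weight bipartite matching).
Optimal: Granite→Slot 2 ($148), Juno→Slot 1 ($88), Harbor→Slot 7 ($92), Nimbus→Slot 6 ($116) — total 148+88+92+116 = $444.
Column-greedy (each slot in turn goes to its best remaining advertiser) gives $442, worse by 2.
Swapping Nimbus↔Harbor (Nimbus→Slot 7 $85, Harbor→Slot 6 $72) loses 51.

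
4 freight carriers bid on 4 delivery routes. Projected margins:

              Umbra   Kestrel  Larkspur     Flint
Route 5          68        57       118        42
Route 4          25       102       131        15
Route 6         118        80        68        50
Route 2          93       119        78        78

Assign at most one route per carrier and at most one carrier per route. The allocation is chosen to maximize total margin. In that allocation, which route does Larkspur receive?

This is a one-to-one assignment (maximum-weight bipartite matching).
Optimal: Umbra→Route 6 ($118k), Kestrel→Route 4 ($102k), Larkspur→Route 5 ($118k), Flint→Route 2 ($78k) — total 118+102+118+78 = $416k.
Max-entry greedy (repeatedly take the single best remaining cell) gives $410k, worse by 6.
No other one-to-one assignment exceeds $416k.
Larkspur's own top route is Route 4 ($131k), but forcing Larkspur→Route 4 and reassigning the rest optimally gives only $410k — worse by 6.

Larkspur receives Route 5.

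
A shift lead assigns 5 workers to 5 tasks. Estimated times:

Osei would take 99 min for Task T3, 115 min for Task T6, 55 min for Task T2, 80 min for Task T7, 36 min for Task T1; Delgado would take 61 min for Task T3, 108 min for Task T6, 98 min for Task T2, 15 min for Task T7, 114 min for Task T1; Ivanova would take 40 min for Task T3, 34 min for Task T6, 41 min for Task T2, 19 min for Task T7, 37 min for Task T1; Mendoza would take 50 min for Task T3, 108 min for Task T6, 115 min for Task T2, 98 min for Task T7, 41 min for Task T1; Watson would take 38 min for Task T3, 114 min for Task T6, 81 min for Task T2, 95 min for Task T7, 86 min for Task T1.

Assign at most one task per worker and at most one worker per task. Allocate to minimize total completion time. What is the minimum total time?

Min total: 183 min

Optimal: Osei→Task T2 (55 min), Delgado→Task T7 (15 min), Ivanova→Task T6 (34 min), Mendoza→Task T1 (41 min), Watson→Task T3 (38 min) — total 55+15+34+41+38 = 183 min.
Min-entry greedy (repeatedly take the single cheapest remaining cell) gives 238 min, worse by 55.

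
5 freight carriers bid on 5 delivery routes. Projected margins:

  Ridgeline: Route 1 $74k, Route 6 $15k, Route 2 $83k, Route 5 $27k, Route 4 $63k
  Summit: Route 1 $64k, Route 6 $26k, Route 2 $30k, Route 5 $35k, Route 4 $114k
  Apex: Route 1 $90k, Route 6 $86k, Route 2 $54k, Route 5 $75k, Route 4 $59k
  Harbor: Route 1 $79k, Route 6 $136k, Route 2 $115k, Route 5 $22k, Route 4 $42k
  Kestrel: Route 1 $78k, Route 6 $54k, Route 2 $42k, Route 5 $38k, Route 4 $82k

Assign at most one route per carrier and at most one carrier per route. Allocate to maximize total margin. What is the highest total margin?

Optimal: Ridgeline→Route 2 ($83k), Summit→Route 4 ($114k), Apex→Route 5 ($75k), Harbor→Route 6 ($136k), Kestrel→Route 1 ($78k) — total 83+114+75+136+78 = $486k.
Row-greedy (each carrier in turn takes its best remaining route) gives $461k, worse by 25.

Maximum total: $486k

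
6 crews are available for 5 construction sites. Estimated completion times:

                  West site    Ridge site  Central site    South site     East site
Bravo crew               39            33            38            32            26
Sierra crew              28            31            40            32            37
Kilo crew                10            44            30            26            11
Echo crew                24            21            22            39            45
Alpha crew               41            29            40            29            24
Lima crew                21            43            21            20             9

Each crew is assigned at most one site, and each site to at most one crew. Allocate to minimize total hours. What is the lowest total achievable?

Min total: 101 hours

This is a one-to-one assignment (minimum-cost bipartite matching).
Optimal: Kilo crew→West site (10 hours), Sierra crew→Ridge site (31 hours), Echo crew→Central site (22 hours), Alpha crew→South site (29 hours), Lima crew→East site (9 hours) — total 10+31+22+29+9 = 101 hours.
Row-greedy (each crew in turn takes its cheapest remaining site) gives 141 hours, worse by 40.
No other one-to-one assignment undercuts 101 hours.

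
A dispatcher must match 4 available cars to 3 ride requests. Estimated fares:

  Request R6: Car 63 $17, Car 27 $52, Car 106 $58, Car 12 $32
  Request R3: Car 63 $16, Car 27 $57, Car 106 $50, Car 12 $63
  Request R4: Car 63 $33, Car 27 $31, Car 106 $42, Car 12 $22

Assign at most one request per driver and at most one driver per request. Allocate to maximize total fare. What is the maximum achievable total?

Optimal: Car 27→Request R6 ($52), Car 12→Request R3 ($63), Car 106→Request R4 ($42) — total 52+63+42 = $157.
Max-entry greedy (repeatedly take the single best remaining cell) gives $154, worse by 3.
Checked against all permutations: $157 is optimal.

Max total: $157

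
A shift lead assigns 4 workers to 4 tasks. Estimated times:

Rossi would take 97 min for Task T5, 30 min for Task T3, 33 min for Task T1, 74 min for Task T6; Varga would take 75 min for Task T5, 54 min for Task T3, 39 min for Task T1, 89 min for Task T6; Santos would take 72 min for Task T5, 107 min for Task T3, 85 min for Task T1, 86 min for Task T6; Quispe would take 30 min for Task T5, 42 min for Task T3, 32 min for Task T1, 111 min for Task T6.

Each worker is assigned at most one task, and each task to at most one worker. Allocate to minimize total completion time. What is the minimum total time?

Minimum total: 185 min

This is a one-to-one assignment (minimum-cost bipartite matching).
Optimal: Rossi→Task T3 (30 min), Varga→Task T1 (39 min), Santos→Task T6 (86 min), Quispe→Task T5 (30 min) — total 30+39+86+30 = 185 min.
Row-greedy (each worker in turn takes its cheapest remaining task) gives 252 min, worse by 67.
Next-best assignment: Rossi→Task T1, Varga→Task T3, Santos→Task T6, Quispe→Task T5 = 203 min.
Swapping Rossi↔Varga (Rossi→Task T1 33 min, Varga→Task T3 54 min) adds 18.
Every other assignment is strictly worse.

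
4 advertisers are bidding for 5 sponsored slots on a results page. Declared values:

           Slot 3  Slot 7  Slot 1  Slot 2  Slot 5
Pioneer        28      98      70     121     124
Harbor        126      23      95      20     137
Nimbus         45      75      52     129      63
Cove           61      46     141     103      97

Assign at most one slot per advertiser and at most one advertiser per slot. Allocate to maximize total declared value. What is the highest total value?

This is the linear assignment problem.
Optimal: Pioneer→Slot 5 ($124), Harbor→Slot 3 ($126), Nimbus→Slot 2 ($129), Cove→Slot 1 ($141) — total 124+126+129+141 = $520.
Column-greedy (each slot in turn goes to its best remaining advertiser) gives $494, worse by 26.

Max total: $520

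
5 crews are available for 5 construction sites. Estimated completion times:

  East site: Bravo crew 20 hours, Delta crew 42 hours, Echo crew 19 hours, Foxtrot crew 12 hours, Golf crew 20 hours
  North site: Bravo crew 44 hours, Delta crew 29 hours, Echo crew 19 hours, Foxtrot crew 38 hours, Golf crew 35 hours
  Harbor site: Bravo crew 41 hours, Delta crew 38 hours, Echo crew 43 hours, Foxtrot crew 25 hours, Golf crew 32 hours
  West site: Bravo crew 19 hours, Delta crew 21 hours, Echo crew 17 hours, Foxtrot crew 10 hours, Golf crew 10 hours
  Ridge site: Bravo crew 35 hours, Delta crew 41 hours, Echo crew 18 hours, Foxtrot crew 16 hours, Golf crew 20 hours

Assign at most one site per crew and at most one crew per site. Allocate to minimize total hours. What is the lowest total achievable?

Treat this as an assignment problem: match each crew to one site.
Optimal: Bravo crew→East site (20 hours), Delta crew→North site (29 hours), Echo crew→Ridge site (18 hours), Foxtrot crew→Harbor site (25 hours), Golf crew→West site (10 hours) — total 20+29+18+25+10 = 102 hours.
Column-greedy (each site in turn goes to its cheapest remaining crew) gives 123 hours, worse by 21.
Next-best assignment: Bravo crew→East site, Delta crew→Harbor site, Echo crew→North site, Foxtrot crew→Ridge site, Golf crew→West site = 103 hours.

Min total: 102 hours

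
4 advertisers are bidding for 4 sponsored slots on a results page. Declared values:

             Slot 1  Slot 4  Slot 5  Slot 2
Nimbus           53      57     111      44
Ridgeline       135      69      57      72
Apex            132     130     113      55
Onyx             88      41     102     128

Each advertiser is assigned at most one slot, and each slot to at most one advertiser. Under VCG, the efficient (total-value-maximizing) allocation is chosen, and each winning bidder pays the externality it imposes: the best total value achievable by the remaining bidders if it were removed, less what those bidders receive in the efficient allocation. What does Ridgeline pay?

Ridgeline pays $2.

Efficient allocation: Nimbus→Slot 5 ($111), Ridgeline→Slot 1 ($135), Apex→Slot 4 ($130), Onyx→Slot 2 ($128); total welfare W = $504.
Ridgeline receives Slot 1 at value $135, so the others get W − 135 = $369.
Without Ridgeline: best allocation of the remaining 3 bidders over all 4 slots is Nimbus→Slot 5 ($111), Apex→Slot 1 ($132), Onyx→Slot 2 ($128), total $371.
VCG payment = (others' best without Ridgeline) − (others' welfare with Ridgeline) = 371 − 369 = $2.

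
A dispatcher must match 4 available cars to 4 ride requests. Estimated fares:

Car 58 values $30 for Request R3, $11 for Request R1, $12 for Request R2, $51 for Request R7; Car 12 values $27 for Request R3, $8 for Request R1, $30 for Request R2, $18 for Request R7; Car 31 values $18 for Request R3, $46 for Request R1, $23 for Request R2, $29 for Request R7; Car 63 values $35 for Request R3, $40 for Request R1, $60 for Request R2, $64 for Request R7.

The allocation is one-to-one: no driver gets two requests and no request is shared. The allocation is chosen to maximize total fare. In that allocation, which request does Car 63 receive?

Car 63 receives Request R2.

This is the linear assignment problem.
Optimal: Car 58→Request R7 ($51), Car 12→Request R3 ($27), Car 31→Request R1 ($46), Car 63→Request R2 ($60) — total 51+27+46+60 = $184.
Max-entry greedy (repeatedly take the single best remaining cell) gives $170, worse by 14.
Checked against all permutations: $184 is optimal.
Car 63's own top request is Request R7 ($64), but forcing Car 63→Request R7 and reassigning the rest optimally gives only $170 — worse by 14.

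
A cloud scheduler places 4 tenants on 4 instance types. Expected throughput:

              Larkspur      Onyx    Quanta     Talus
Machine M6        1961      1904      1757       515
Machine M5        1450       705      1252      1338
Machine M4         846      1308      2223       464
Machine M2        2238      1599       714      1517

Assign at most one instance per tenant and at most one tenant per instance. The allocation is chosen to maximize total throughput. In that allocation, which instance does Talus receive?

Treat this as an assignment problem: match each tenant to one instance.
Optimal: Larkspur→Machine M2 (2238 ops/s), Onyx→Machine M6 (1904 ops/s), Quanta→Machine M4 (2223 ops/s), Talus→Machine M5 (1338 ops/s) — total 2238+1904+2223+1338 = 7703 ops/s.
Next-best assignment: Larkspur→Machine M6, Onyx→Machine M2, Quanta→Machine M4, Talus→Machine M5 = 7121 ops/s.
Talus's own top instance is Machine M2 (1517 ops/s), but forcing Talus→Machine M2 and reassigning the rest optimally gives only 7094 ops/s — worse by 609.

Talus receives Machine M5.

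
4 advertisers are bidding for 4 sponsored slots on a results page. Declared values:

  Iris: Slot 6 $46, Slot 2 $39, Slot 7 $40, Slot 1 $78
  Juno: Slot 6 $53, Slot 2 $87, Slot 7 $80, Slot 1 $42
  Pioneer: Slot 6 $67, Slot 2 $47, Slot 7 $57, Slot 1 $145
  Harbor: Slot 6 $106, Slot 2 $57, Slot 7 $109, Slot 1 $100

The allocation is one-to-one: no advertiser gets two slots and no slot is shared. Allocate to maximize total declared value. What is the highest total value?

Max total: $387

Optimal: Iris→Slot 6 ($46), Juno→Slot 2 ($87), Pioneer→Slot 1 ($145), Harbor→Slot 7 ($109) — total 46+87+145+109 = $387.
Column-greedy (each slot in turn goes to its best remaining advertiser) gives $328, worse by 59.
Next-best assignment: Iris→Slot 7, Juno→Slot 2, Pioneer→Slot 1, Harbor→Slot 6 = $378.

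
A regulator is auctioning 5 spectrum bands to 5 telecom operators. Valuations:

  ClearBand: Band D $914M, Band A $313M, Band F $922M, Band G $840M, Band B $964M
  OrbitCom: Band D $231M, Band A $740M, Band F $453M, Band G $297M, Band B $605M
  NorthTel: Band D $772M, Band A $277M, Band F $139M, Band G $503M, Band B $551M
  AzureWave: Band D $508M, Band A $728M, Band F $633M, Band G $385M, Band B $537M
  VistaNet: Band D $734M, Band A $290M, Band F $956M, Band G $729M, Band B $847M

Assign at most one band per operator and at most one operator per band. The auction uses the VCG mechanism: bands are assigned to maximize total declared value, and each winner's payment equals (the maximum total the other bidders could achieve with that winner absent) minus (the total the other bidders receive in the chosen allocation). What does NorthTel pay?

NorthTel pays $74M.

Efficient allocation: ClearBand→Band G ($840M), OrbitCom→Band B ($605M), NorthTel→Band D ($772M), AzureWave→Band A ($728M), VistaNet→Band F ($956M); total welfare W = $3901M.
NorthTel receives Band D at value $772M, so the others get W − 772 = $3129M.
Without NorthTel: best allocation of the remaining 4 bidders over all 5 bands is ClearBand→Band D ($914M), OrbitCom→Band B ($605M), AzureWave→Band A ($728M), VistaNet→Band F ($956M), total $3203M.
VCG payment = (others' best without NorthTel) − (others' welfare with NorthTel) = 3203 − 3129 = $74M.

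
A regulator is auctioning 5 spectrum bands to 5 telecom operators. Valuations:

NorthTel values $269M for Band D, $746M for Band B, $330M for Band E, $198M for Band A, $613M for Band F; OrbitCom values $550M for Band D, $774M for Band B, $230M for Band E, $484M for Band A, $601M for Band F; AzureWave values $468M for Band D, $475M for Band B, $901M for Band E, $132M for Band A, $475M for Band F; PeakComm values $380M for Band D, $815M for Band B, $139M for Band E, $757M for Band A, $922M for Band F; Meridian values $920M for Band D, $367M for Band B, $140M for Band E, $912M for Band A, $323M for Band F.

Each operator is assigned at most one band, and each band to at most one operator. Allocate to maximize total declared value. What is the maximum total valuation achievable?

Optimal: NorthTel→Band B ($746M), OrbitCom→Band D ($550M), AzureWave→Band E ($901M), PeakComm→Band F ($922M), Meridian→Band A ($912M) — total 746+550+901+922+912 = $4031M.
Row-greedy (each operator in turn takes its best remaining band) gives $3925M, worse by 106.
Next-best assignment: NorthTel→Band B, OrbitCom→Band A, AzureWave→Band E, PeakComm→Band F, Meridian→Band D = $3973M.
Swapping OrbitCom↔NorthTel (OrbitCom→Band B $774M, NorthTel→Band D $269M) loses 253.

Max total: $4031M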